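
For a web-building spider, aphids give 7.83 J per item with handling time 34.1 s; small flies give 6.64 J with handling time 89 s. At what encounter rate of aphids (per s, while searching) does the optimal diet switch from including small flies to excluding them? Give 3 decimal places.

0.014 per s

Drop small flies once their profitability E₂/h₂ falls below the rate achievable on aphids alone: E₂/h₂ = λE₁/(1 + λh₁).
Solve for λ: λE₁h₂ = E₂(1 + λh₁) → λ(E₁h₂ − E₂h₁) = E₂ → λ = E₂/(E₁h₂ − E₂h₁).
λ = 6.64/(7.83×89 − 6.64×34.1) = 6.64/470.4 = 0.01411 per s.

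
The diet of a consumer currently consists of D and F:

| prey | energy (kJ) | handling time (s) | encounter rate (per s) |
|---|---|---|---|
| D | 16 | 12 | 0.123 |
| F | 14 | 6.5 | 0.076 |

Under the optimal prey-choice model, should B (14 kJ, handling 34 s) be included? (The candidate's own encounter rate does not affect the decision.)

Current rate: (0.123×16 + 0.076×14)/(1 + 0.123×12 + 0.076×6.5) = 1.021 kJ/s.
B: E/h = 14/34 = 0.4118 kJ/s.
Since 0.4118 < R, time spent handling B is better spent searching.

No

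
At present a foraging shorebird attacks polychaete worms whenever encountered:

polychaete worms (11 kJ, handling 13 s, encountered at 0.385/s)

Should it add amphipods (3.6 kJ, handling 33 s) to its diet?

On polychaete worms alone, R = ΣλE/(1+Σλh) = 4.235/6.005 = 0.7052 kJ/s.
Profitability of amphipods: 3.6/33 = 0.1091 kJ/s.
Since 0.1091 < R, time spent handling amphipods is better spent searching.

No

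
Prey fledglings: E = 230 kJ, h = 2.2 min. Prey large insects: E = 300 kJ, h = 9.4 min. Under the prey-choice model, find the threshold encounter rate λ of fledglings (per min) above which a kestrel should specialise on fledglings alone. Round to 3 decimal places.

0.200 per min

The zero-one rule: include large insects iff E₂/h₂ > λE₁/(1+λh₁). Equality gives the switch point.
λE₁h₂ = E₂ + λE₂h₁ ⇒ λ = E₂/(E₁h₂ − E₂h₁) = 300/(2162 − 660) = 0.1997 per min.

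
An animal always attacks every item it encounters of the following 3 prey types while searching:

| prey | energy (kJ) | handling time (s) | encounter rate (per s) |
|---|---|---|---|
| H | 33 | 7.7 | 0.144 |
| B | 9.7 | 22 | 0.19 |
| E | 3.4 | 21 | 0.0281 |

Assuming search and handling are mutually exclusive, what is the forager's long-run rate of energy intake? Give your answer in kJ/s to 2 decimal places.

R = Σλ_iE_i / (1 + Σλ_ih_i)
Numerator: 0.144×33 + 0.19×9.7 + 0.0281×3.4 = 6.691
Denominator: 1 + 0.144×7.7 + 0.19×22 + 0.0281×21 = 6.879
R = 6.691/6.879 = 0.9726 kJ/s

0.97 kJ/s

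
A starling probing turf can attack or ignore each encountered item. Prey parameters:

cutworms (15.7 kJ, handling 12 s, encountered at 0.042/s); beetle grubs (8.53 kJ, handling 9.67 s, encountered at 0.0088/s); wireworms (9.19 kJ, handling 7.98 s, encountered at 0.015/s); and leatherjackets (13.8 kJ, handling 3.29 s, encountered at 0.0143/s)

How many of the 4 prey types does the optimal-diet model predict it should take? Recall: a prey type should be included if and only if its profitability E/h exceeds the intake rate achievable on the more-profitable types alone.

4

Profitabilities (E/h, kJ/s): leatherjackets 4.19, cutworms 1.31, wireworms 1.15, beetle grubs 0.882. Add prey in this order while the next type's profitability exceeds the intake rate on those already taken.
Rate on top 1: 0.1885. cutworms: 1.31 > 0.1885 → include.
Rate on top 2: 0.5524. wireworms: 1.15 > 0.5524 → include.
Rate on top 3: 0.5953. beetle grubs: 0.882 > 0.5953 → include.
Optimal diet: leatherjackets, cutworms, wireworms, beetle grubs — 4 of 4 types.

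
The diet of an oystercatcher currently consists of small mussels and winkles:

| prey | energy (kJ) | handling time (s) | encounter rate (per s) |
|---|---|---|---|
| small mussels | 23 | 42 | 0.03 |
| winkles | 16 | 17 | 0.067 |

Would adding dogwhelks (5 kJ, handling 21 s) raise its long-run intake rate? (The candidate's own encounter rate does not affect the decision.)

Intake rate on the current diet: R = (0.03×23 + 0.067×16) / (1 + 0.03×42 + 0.067×17) = 1.762/3.399 = 0.5184 kJ/s.
dogwhelks: E/h = 5/21 = 0.2381 kJ/s.
Since 0.2381 < R, time spent handling dogwhelks is better spent searching.

No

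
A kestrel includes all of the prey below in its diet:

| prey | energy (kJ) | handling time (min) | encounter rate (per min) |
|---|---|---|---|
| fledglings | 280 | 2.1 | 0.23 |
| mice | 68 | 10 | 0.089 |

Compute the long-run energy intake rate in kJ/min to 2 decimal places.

29.69 kJ/min

R = Σλ_iE_i / (1 + Σλ_ih_i)
Numerator: 0.23×280 + 0.089×68 = 70.45
Denominator: 1 + 0.23×2.1 + 0.089×10 = 2.373
R = 70.45/2.373 = 29.69 kJ/min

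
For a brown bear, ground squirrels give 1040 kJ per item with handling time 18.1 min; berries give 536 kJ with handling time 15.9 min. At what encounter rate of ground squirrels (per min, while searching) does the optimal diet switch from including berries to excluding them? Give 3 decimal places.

0.078 per min

At the threshold, the rate on ground squirrels alone equals the profitability of berries: λ·1040/(1 + λ·18.1) = 536/15.9 = 33.71.
Rearranging, λ(1040 − 33.71×18.1) = 33.71, so λ = 33.71/429.8 = 0.07843 per min.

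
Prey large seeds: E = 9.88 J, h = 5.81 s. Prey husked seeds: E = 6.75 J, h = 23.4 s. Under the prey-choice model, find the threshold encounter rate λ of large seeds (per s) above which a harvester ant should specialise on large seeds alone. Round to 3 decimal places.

0.035 per s

The zero-one rule: include husked seeds iff E₂/h₂ > λE₁/(1+λh₁). Equality gives the switch point.
λE₁h₂ = E₂ + λE₂h₁ ⇒ λ = E₂/(E₁h₂ − E₂h₁) = 6.75/(231.2 − 39.22) = 0.03516 per s.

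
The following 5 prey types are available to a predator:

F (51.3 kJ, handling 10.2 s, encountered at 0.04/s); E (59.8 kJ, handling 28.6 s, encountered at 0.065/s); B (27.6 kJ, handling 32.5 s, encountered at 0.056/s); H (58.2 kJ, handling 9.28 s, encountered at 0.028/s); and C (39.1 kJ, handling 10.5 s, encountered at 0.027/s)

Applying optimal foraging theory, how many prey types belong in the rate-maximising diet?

Profitabilities (E/h, kJ/s): H 6.27, F 5.03, C 3.72, E 2.09, B 0.849. Add prey in this order while the next type's profitability exceeds the intake rate on those already taken.
Rate on top 1: 1.293. F: 5.03 > 1.293 → include.
Rate on top 2: 2.207. C: 3.72 > 2.207 → include.
Rate on top 3: 2.428. E: 2.09 < 2.428 → exclude; stop.
Optimal diet: H, F, C — 3 of 5 types.

3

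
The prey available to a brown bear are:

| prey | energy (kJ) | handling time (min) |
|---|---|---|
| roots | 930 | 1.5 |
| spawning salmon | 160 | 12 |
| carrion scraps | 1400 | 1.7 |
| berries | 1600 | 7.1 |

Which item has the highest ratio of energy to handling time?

In descending order of E/h:
carrion scraps: 1400/1.7 = 824 kJ/min
roots: 930/1.5 = 620 kJ/min
berries: 1600/7.1 = 225 kJ/min
spawning salmon: 160/12 = 13.3 kJ/min

carrion scraps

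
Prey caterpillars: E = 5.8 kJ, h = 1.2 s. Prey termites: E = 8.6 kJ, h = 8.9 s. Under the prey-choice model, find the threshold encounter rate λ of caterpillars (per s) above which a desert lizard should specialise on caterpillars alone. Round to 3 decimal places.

0.208 per s

At the threshold, the rate on caterpillars alone equals the profitability of termites: λ·5.8/(1 + λ·1.2) = 8.6/8.9 = 0.9663.
Rearranging, λ(5.8 − 0.9663×1.2) = 0.9663, so λ = 0.9663/4.64 = 0.2082 per s.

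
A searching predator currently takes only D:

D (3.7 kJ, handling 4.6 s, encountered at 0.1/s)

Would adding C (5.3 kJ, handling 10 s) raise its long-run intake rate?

Yes

On D alone, R = ΣλE/(1+Σλh) = 0.37/1.46 = 0.2534 kJ/s.
Profitability of C: 5.3/10 = 0.53 kJ/s.
Since 0.53 > R, including C increases the long-run rate.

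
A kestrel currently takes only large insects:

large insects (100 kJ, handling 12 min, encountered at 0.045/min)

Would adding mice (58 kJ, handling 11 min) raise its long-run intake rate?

Current rate: (0.045×100)/(1 + 0.045×12) = 2.922 kJ/min.
mice: E/h = 58/11 = 5.273 kJ/min.
5.273 > 2.922, so adding mice raises the average — include it.

Yes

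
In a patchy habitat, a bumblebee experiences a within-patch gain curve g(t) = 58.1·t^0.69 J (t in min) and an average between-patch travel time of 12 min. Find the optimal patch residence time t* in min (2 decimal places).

26.71 min

Optimal t* satisfies g'(t*) = g(t*)/(T + t*).
g'(t) = 0.69·58.1·t^-0.31. Setting 0.69·58.1·t^-0.31 = 58.1·t^0.69/(12+t) gives 0.69(12+t) = t, so 0.31·t = 0.69×12.
t* = 0.69×12/0.31 = 26.71 min.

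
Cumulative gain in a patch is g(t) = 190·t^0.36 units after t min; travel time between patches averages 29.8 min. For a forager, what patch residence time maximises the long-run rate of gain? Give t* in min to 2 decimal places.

Optimal t* satisfies g'(t*) = g(t*)/(T + t*).
g'(t) = 0.36·190·t^-0.64. Setting 0.36·190·t^-0.64 = 190·t^0.36/(29.8+t) gives 0.36(29.8+t) = t, so 0.64·t = 0.36×29.8.
t* = 0.36×29.8/0.64 = 16.76 min.

16.76 min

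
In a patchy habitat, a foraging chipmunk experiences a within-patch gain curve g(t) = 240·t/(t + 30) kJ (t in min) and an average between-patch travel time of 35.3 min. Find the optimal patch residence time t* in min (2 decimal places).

Maximise g(t)/(T+t): set derivative to zero → g'(t)(T+t) = g(t).
g'(t) = 240·30/(t + 30)². Setting 240·30/(t+30)² = 240t/[(t+30)(35.3+t)] gives 30(35.3+t) = t(t+30), so t² = 30×35.3 = 1059.
t* = √1059 = 32.54 min.

32.54 min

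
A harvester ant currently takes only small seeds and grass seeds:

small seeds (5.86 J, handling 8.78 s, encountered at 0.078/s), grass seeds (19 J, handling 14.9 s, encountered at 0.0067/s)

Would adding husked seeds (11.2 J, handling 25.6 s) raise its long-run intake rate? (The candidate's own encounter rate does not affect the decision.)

Yes

Current rate: (0.078×5.86 + 0.0067×19)/(1 + 0.078×8.78 + 0.0067×14.9) = 0.3274 J/s.
husked seeds: E/h = 11.2/25.6 = 0.4375 J/s.
Since 0.4375 > R, including husked seeds increases the long-run rate.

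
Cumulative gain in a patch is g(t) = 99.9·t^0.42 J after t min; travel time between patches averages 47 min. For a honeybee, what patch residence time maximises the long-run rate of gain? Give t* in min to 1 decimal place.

34.0 min

Maximise g(t)/(T+t): set derivative to zero → g'(t)(T+t) = g(t).
g'(t) = 0.42·99.9·t^-0.58. Setting 0.42·99.9·t^-0.58 = 99.9·t^0.42/(47+t) gives 0.42(47+t) = t, so 0.58·t = 0.42×47.
t* = 0.42×47/0.58 = 34.03 min.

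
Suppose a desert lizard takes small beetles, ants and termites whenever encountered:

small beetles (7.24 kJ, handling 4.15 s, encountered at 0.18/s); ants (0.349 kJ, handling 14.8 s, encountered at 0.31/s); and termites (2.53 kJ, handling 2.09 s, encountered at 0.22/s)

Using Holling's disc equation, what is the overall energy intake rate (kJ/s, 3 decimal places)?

R = Σλ_iE_i / (1 + Σλ_ih_i)
Numerator: 0.18×7.24 + 0.31×0.349 + 0.22×2.53 = 1.968
Denominator: 1 + 0.18×4.15 + 0.31×14.8 + 0.22×2.09 = 6.795
R = 1.968/6.795 = 0.2896 kJ/s

0.290 kJ/s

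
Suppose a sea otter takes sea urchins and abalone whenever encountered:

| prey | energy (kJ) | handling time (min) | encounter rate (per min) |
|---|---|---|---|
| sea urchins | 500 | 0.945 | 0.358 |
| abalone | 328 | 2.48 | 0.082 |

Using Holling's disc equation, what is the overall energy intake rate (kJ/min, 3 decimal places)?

R = (0.358×500 + 0.082×328) / (1 + 0.358×0.945 + 0.082×2.48) = 205.9/1.542 = 133.6 kJ/min.

133.554 kJ/min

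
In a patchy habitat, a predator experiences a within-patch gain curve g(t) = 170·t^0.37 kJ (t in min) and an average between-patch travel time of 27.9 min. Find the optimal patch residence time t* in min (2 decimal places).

Optimal t* satisfies g'(t*) = g(t*)/(T + t*).
g'(t) = 0.37·170·t^-0.63. Setting 0.37·170·t^-0.63 = 170·t^0.37/(27.9+t) gives 0.37(27.9+t) = t, so 0.63·t = 0.37×27.9.
t* = 0.37×27.9/0.63 = 16.39 min.

16.39 min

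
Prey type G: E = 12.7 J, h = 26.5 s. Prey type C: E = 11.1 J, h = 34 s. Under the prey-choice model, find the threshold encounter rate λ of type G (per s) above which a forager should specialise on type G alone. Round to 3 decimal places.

0.081 per s

At the threshold, the rate on type G alone equals the profitability of type C: λ·12.7/(1 + λ·26.5) = 11.1/34 = 0.3265.
Rearranging, λ(12.7 − 0.3265×26.5) = 0.3265, so λ = 0.3265/4.049 = 0.08064 per s.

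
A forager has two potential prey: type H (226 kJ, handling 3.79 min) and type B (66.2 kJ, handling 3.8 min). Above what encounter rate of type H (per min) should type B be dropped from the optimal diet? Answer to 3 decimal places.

0.109 per min

At the threshold, the rate on type H alone equals the profitability of type B: λ·226/(1 + λ·3.79) = 66.2/3.8 = 17.42.
Rearranging, λ(226 − 17.42×3.79) = 17.42, so λ = 17.42/160 = 0.1089 per min.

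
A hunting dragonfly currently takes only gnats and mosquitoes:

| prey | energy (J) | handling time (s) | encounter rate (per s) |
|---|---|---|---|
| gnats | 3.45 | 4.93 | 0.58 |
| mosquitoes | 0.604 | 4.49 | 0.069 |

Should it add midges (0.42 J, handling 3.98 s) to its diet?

No

On gnats and mosquitoes alone, R = ΣλE/(1+Σλh) = 2.043/4.169 = 0.4899 J/s.
midges: E/h = 0.42/3.98 = 0.1055 J/s.
Since 0.1055 < R, time spent handling midges is better spent searching.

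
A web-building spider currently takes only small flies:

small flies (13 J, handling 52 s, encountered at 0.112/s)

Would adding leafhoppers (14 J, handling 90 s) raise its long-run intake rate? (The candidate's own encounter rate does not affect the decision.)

On small flies alone, R = ΣλE/(1+Σλh) = 1.456/6.824 = 0.2134 J/s.
Profitability of leafhoppers: 14/90 = 0.1556 J/s.
0.1556 < 0.2134, so adding leafhoppers would lower the average — exclude it.

No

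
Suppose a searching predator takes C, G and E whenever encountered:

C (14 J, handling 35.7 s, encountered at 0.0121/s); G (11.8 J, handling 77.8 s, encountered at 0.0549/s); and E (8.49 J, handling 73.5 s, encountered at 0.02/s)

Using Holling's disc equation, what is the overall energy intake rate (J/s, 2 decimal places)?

0.14 J/s

R = Σλ_iE_i / (1 + Σλ_ih_i)
Numerator: 0.0121×14 + 0.0549×11.8 + 0.02×8.49 = 0.987
Denominator: 1 + 0.0121×35.7 + 0.0549×77.8 + 0.02×73.5 = 7.173
R = 0.987/7.173 = 0.1376 J/s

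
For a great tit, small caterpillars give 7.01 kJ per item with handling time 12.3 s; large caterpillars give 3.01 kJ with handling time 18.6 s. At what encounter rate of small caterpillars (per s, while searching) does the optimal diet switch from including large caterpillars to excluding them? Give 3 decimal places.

0.032 per s

Drop large caterpillars once their profitability E₂/h₂ falls below the rate achievable on small caterpillars alone: E₂/h₂ = λE₁/(1 + λh₁).
Solve for λ: λE₁h₂ = E₂(1 + λh₁) → λ(E₁h₂ − E₂h₁) = E₂ → λ = E₂/(E₁h₂ − E₂h₁).
λ = 3.01/(7.01×18.6 − 3.01×12.3) = 3.01/93.36 = 0.03224 per s.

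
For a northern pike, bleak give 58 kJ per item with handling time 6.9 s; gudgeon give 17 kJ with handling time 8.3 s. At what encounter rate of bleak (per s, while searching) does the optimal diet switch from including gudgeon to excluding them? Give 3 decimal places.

The zero-one rule: include gudgeon iff E₂/h₂ > λE₁/(1+λh₁). Equality gives the switch point.
λE₁h₂ = E₂ + λE₂h₁ ⇒ λ = E₂/(E₁h₂ − E₂h₁) = 17/(481.4 − 117.3) = 0.04669 per s.

0.047 per s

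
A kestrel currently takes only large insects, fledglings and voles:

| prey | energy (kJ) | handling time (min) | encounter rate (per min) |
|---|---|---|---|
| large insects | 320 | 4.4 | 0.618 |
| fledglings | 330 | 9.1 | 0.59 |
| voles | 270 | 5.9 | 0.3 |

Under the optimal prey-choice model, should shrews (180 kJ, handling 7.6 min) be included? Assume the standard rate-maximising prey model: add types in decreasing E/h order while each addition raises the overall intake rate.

On large insects, fledglings and voles alone, R = ΣλE/(1+Σλh) = 473.5/10.86 = 43.6 kJ/min.
Profitability of shrews: 180/7.6 = 23.68 kJ/min.
Since 23.68 < R, time spent handling shrews is better spent searching.

No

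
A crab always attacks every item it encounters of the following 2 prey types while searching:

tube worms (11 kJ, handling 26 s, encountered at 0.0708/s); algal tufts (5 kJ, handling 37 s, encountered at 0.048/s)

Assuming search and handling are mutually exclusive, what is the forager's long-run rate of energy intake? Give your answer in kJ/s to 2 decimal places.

R = Σλ_iE_i / (1 + Σλ_ih_i)
Numerator: 0.0708×11 + 0.048×5 = 1.019
Denominator: 1 + 0.0708×26 + 0.048×37 = 4.617
R = 1.019/4.617 = 0.2207 kJ/s

0.22 kJ/s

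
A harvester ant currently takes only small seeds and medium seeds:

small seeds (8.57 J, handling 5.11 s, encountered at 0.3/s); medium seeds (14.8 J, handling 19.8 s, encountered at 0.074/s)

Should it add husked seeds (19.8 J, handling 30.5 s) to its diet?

Current rate: (0.3×8.57 + 0.074×14.8)/(1 + 0.3×5.11 + 0.074×19.8) = 0.917 J/s.
Profitability of husked seeds: 19.8/30.5 = 0.6492 J/s.
0.6492 < 0.917, so adding husked seeds would lower the average — exclude it.

No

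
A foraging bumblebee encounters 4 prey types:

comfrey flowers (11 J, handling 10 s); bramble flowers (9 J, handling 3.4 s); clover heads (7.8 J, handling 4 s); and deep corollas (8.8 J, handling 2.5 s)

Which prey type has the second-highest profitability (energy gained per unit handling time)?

Profitability E/h (J/s): comfrey flowers = 11/10 = 1.1, bramble flowers = 9/3.4 = 2.65, clover heads = 7.8/4 = 1.95, deep corollas = 8.8/2.5 = 3.52.
Ranked: deep corollas > bramble flowers > clover heads > comfrey flowers.

bramble flowers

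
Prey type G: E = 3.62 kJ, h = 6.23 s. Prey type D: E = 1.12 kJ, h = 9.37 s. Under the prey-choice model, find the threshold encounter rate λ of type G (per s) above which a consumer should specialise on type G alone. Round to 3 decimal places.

The zero-one rule: include type D iff E₂/h₂ > λE₁/(1+λh₁). Equality gives the switch point.
λE₁h₂ = E₂ + λE₂h₁ ⇒ λ = E₂/(E₁h₂ − E₂h₁) = 1.12/(33.92 − 6.978) = 0.04157 per s.

0.042 per s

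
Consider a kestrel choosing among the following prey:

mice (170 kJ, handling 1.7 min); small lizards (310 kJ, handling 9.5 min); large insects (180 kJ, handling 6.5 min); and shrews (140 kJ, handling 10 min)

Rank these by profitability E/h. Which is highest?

Profitability E/h (kJ/min): mice = 170/1.7 = 100, small lizards = 310/9.5 = 32.6, large insects = 180/6.5 = 27.7, shrews = 140/10 = 14.
Ranked: mice > small lizards > large insects > shrews.

mice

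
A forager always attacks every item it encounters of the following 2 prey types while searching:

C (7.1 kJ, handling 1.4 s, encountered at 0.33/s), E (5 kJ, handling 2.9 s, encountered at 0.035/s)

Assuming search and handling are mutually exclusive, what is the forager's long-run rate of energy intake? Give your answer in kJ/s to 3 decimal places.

1.610 kJ/s

Energy encountered per unit search time: 0.33×7.1 + 0.035×5 = 2.518 kJ/s.
Handling time per unit search time: 0.33×1.4 + 0.035×2.9 = 0.5635.
Rate = 2.518/(1 + 0.5635) = 1.61 kJ/s.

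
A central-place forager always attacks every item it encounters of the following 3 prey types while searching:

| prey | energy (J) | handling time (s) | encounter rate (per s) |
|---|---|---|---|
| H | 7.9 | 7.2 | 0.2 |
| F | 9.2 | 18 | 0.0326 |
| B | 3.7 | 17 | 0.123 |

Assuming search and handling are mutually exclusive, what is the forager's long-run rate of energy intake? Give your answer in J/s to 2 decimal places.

R = (0.2×7.9 + 0.0326×9.2 + 0.123×3.7) / (1 + 0.2×7.2 + 0.0326×18 + 0.123×17) = 2.335/5.118 = 0.4563 J/s.

0.46 J/s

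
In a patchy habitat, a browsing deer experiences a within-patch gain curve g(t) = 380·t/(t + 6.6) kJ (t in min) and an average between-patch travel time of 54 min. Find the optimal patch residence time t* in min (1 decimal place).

18.9 min

Optimal t* satisfies g'(t*) = g(t*)/(T + t*).
g'(t) = 380·6.6/(t + 6.6)². Setting 380·6.6/(t+6.6)² = 380t/[(t+6.6)(54+t)] gives 6.6(54+t) = t(t+6.6), so t² = 6.6×54 = 356.4.
t* = √356.4 = 18.88 min.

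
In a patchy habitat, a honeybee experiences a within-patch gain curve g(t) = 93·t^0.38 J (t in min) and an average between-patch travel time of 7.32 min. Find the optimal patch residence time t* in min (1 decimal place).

4.5 min

Maximise g(t)/(T+t): set derivative to zero → g'(t)(T+t) = g(t).
g'(t) = 0.38·93·t^-0.62. Setting 0.38·93·t^-0.62 = 93·t^0.38/(7.32+t) gives 0.38(7.32+t) = t, so 0.62·t = 0.38×7.32.
t* = 0.38×7.32/0.62 = 4.486 min.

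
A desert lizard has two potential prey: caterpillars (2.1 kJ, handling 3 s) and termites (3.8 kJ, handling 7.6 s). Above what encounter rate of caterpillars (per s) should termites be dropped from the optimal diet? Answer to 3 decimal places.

0.833 per s

The zero-one rule: include termites iff E₂/h₂ > λE₁/(1+λh₁). Equality gives the switch point.
λE₁h₂ = E₂ + λE₂h₁ ⇒ λ = E₂/(E₁h₂ − E₂h₁) = 3.8/(15.96 − 11.4) = 0.8333 per s.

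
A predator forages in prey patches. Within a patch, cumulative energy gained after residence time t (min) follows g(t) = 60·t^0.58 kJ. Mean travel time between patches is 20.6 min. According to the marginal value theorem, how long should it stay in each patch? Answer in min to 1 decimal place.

Maximise g(t)/(T+t): set derivative to zero → g'(t)(T+t) = g(t).
g'(t) = 0.58·60·t^-0.42. Setting 0.58·60·t^-0.42 = 60·t^0.58/(20.6+t) gives 0.58(20.6+t) = t, so 0.42·t = 0.58×20.6.
t* = 0.58×20.6/0.42 = 28.45 min.

28.4 min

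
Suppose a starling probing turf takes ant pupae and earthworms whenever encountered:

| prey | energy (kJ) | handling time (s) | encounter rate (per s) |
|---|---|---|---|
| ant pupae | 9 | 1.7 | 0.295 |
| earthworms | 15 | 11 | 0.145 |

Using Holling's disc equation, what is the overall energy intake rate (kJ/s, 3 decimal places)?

1.560 kJ/s

R = (0.295×9 + 0.145×15) / (1 + 0.295×1.7 + 0.145×11) = 4.83/3.096 = 1.56 kJ/s.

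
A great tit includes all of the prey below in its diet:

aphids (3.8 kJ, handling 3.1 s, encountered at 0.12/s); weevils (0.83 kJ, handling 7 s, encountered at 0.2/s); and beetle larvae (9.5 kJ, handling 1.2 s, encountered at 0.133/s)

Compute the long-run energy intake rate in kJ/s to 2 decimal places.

R = Σλ_iE_i / (1 + Σλ_ih_i)
Numerator: 0.12×3.8 + 0.2×0.83 + 0.133×9.5 = 1.885
Denominator: 1 + 0.12×3.1 + 0.2×7 + 0.133×1.2 = 2.932
R = 1.885/2.932 = 0.6432 kJ/s

0.64 kJ/s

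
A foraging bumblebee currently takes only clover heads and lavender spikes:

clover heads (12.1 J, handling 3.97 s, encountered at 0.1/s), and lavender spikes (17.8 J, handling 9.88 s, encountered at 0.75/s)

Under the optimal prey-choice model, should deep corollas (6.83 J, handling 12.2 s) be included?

No

Intake rate on the current diet: R = (0.1×12.1 + 0.75×17.8) / (1 + 0.1×3.97 + 0.75×9.88) = 14.56/8.807 = 1.653 J/s.
Profitability of deep corollas: 6.83/12.2 = 0.5598 J/s.
Since 0.5598 < R, time spent handling deep corollas is better spent searching.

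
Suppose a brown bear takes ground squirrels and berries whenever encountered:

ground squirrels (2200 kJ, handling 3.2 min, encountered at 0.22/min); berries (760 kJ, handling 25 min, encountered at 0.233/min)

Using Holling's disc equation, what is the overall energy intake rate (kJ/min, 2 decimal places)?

87.80 kJ/min

R = (0.22×2200 + 0.233×760) / (1 + 0.22×3.2 + 0.233×25) = 661.1/7.529 = 87.8 kJ/min.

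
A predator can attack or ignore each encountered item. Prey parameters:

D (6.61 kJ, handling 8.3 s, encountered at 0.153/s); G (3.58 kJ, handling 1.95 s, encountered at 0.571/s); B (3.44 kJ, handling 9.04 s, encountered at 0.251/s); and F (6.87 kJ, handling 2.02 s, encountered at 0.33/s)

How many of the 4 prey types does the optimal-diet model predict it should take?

E/h in descending order: F 3.4, G 1.84, D 0.796, B 0.381 kJ/s. The optimal diet is the largest prefix of this list for which every included type satisfies E_i/h_i > R on the types above it.
Rate on top 1: 1.36. G: 1.84 > 1.36 → include.
Rate on top 2: 1.551. D: 0.796 < 1.551 → exclude; stop.
Optimal diet: F, G — 2 of 4 types.

2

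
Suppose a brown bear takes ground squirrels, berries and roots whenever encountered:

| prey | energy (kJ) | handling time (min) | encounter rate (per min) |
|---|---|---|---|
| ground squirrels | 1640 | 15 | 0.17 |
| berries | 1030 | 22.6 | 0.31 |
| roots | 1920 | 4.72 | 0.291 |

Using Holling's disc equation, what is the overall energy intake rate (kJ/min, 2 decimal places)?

96.97 kJ/min

R = Σλ_iE_i / (1 + Σλ_ih_i)
Numerator: 0.17×1640 + 0.31×1030 + 0.291×1920 = 1157
Denominator: 1 + 0.17×15 + 0.31×22.6 + 0.291×4.72 = 11.93
R = 1157/11.93 = 96.97 kJ/min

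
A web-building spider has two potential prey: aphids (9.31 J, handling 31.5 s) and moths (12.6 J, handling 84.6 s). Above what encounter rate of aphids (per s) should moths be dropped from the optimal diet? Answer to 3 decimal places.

At the threshold, the rate on aphids alone equals the profitability of moths: λ·9.31/(1 + λ·31.5) = 12.6/84.6 = 0.1489.
Rearranging, λ(9.31 − 0.1489×31.5) = 0.1489, so λ = 0.1489/4.619 = 0.03225 per s.

0.032 per s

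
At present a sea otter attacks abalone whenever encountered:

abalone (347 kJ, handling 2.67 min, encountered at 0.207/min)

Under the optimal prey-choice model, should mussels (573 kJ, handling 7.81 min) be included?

Current rate: (0.207×347)/(1 + 0.207×2.67) = 46.26 kJ/min.
Profitability of mussels: 573/7.81 = 73.37 kJ/min.
Since 73.37 > R, including mussels increases the long-run rate.

Yes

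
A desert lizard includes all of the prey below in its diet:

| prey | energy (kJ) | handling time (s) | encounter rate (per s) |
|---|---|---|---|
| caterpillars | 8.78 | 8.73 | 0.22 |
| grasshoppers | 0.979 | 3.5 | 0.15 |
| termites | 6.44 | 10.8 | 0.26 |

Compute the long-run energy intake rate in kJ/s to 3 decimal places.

Energy encountered per unit search time: 0.22×8.78 + 0.15×0.979 + 0.26×6.44 = 3.753 kJ/s.
Handling time per unit search time: 0.22×8.73 + 0.15×3.5 + 0.26×10.8 = 5.254.
Rate = 3.753/(1 + 5.254) = 0.6001 kJ/s.

0.600 kJ/s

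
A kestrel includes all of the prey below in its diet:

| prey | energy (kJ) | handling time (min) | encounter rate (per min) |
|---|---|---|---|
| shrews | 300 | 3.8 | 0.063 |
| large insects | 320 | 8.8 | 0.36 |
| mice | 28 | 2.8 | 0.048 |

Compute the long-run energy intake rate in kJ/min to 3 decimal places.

29.822 kJ/min

Energy encountered per unit search time: 0.063×300 + 0.36×320 + 0.048×28 = 135.4 kJ/min.
Handling time per unit search time: 0.063×3.8 + 0.36×8.8 + 0.048×2.8 = 3.542.
Rate = 135.4/(1 + 3.542) = 29.82 kJ/min.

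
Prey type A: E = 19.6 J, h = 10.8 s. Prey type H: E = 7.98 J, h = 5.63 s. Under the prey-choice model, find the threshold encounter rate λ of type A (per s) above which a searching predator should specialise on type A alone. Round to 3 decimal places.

0.330 per s

At the threshold, the rate on type A alone equals the profitability of type H: λ·19.6/(1 + λ·10.8) = 7.98/5.63 = 1.417.
Rearranging, λ(19.6 − 1.417×10.8) = 1.417, so λ = 1.417/4.292 = 0.3302 per s.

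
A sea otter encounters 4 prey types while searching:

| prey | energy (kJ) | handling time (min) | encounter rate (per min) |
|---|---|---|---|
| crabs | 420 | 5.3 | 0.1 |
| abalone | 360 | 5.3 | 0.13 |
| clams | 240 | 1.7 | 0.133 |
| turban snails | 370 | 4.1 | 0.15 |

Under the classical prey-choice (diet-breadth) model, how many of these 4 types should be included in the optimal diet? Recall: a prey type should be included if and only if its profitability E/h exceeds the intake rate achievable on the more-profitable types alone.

Profitabilities (E/h, kJ/min): clams 141, turban snails 90.2, crabs 79.2, abalone 67.9. Add prey in this order while the next type's profitability exceeds the intake rate on those already taken.
Rate on top 1: 26.03. turban snails: 90.2 > 26.03 → include.
Rate on top 2: 47.48. crabs: 79.2 > 47.48 → include.
Rate on top 3: 54.58. abalone: 67.9 > 54.58 → include.
Optimal diet: clams, turban snails, crabs, abalone — 4 of 4 types.

4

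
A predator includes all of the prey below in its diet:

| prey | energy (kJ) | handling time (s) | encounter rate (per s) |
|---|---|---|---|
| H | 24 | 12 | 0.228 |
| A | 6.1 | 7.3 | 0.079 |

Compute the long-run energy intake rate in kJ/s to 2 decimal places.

1.38 kJ/s

R = Σλ_iE_i / (1 + Σλ_ih_i)
Numerator: 0.228×24 + 0.079×6.1 = 5.954
Denominator: 1 + 0.228×12 + 0.079×7.3 = 4.313
R = 5.954/4.313 = 1.381 kJ/s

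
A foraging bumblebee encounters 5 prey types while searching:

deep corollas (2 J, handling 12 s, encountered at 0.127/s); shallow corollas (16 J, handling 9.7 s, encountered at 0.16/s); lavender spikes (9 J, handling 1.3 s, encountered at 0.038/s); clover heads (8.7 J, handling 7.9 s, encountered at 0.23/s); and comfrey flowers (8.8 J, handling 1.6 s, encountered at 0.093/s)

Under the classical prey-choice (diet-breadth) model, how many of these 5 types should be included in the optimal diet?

3

Rank by E/h (J/s): lavender spikes 6.92, comfrey flowers 5.5, shallow corollas 1.65, clover heads 1.1, deep corollas 0.167. Include each in turn until the next type's E/h falls below the running intake rate.
Rate on top 1: 0.3259. comfrey flowers: 5.5 > 0.3259 → include.
Rate on top 2: 0.9685. shallow corollas: 1.65 > 0.9685 → include.
Rate on top 3: 1.353. clover heads: 1.1 < 1.353 → exclude; stop.
Optimal diet: lavender spikes, comfrey flowers, shallow corollas — 3 of 5 types.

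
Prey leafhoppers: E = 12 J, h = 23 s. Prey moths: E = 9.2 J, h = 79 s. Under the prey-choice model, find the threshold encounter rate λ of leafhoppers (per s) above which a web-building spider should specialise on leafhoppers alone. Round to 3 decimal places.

0.012 per s

At the threshold, the rate on leafhoppers alone equals the profitability of moths: λ·12/(1 + λ·23) = 9.2/79 = 0.1165.
Rearranging, λ(12 − 0.1165×23) = 0.1165, so λ = 0.1165/9.322 = 0.01249 per s.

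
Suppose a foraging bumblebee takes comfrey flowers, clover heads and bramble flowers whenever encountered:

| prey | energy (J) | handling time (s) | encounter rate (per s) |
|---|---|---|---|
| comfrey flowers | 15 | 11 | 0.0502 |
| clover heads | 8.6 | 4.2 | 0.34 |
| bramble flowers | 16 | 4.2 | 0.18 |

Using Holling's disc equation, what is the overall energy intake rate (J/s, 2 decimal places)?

Energy encountered per unit search time: 0.0502×15 + 0.34×8.6 + 0.18×16 = 6.557 J/s.
Handling time per unit search time: 0.0502×11 + 0.34×4.2 + 0.18×4.2 = 2.736.
Rate = 6.557/(1 + 2.736) = 1.755 J/s.

1.75 J/s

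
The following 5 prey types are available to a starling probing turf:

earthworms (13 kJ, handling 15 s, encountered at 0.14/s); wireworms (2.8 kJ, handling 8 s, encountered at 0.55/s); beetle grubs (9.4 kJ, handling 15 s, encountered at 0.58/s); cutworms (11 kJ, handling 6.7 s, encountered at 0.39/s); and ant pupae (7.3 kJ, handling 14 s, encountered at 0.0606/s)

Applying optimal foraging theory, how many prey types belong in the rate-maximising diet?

E/h in descending order: cutworms 1.64, earthworms 0.867, beetle grubs 0.627, ant pupae 0.521, wireworms 0.35 kJ/s. The optimal diet is the largest prefix of this list for which every included type satisfies E_i/h_i > R on the types above it.
Rate on top 1: 1.187. earthworms: 0.867 < 1.187 → exclude; stop.
Optimal diet: cutworms — 1 of 5 types.

1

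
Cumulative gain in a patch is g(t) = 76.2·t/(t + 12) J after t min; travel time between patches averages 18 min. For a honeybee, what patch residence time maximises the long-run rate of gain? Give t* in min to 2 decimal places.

14.70 min

Optimal t* satisfies g'(t*) = g(t*)/(T + t*).
g'(t) = 76.2·12/(t + 12)². Setting 76.2·12/(t+12)² = 76.2t/[(t+12)(18+t)] gives 12(18+t) = t(t+12), so t² = 12×18 = 216.
t* = √216 = 14.7 min.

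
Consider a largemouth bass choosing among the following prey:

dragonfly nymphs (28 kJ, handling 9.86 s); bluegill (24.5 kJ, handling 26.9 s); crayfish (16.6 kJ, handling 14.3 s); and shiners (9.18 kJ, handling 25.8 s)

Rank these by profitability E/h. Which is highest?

Profitability E/h (kJ/s): dragonfly nymphs = 28/9.86 = 2.84, bluegill = 24.5/26.9 = 0.911, crayfish = 16.6/14.3 = 1.16, shiners = 9.18/25.8 = 0.356.
Ranked: dragonfly nymphs > crayfish > bluegill > shiners.

dragonfly nymphs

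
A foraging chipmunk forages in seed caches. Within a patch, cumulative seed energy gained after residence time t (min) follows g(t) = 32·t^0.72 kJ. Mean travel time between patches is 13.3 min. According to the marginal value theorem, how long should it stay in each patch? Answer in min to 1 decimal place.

34.2 min

Optimal t* satisfies g'(t*) = g(t*)/(T + t*).
g'(t) = 0.72·32·t^-0.28. Setting 0.72·32·t^-0.28 = 32·t^0.72/(13.3+t) gives 0.72(13.3+t) = t, so 0.28·t = 0.72×13.3.
t* = 0.72×13.3/0.28 = 34.2 min.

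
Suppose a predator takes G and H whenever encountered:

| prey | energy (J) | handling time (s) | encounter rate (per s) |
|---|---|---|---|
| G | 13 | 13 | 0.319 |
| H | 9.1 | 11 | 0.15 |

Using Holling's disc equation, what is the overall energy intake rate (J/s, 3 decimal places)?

Energy encountered per unit search time: 0.319×13 + 0.15×9.1 = 5.512 J/s.
Handling time per unit search time: 0.319×13 + 0.15×11 = 5.797.
Rate = 5.512/(1 + 5.797) = 0.8109 J/s.

0.811 J/s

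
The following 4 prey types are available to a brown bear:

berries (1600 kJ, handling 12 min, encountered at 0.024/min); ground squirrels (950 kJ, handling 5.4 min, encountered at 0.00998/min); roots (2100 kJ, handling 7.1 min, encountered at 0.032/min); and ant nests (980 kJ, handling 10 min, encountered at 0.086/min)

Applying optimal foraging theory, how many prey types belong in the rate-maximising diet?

4

Rank by E/h (kJ/min): roots 296, ground squirrels 176, berries 133, ant nests 98. Include each in turn until the next type's E/h falls below the running intake rate.
Rate on top 1: 54.76. ground squirrels: 176 > 54.76 → include.
Rate on top 2: 59.86. berries: 133 > 59.86 → include.
Rate on top 3: 73.34. ant nests: 98 > 73.34 → include.
Optimal diet: roots, ground squirrels, berries, ant nests — 4 of 4 types.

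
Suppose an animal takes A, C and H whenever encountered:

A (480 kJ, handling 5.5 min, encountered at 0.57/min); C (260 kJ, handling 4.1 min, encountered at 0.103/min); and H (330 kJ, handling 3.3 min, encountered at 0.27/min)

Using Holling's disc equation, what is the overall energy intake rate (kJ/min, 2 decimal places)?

71.49 kJ/min

R = (0.57×480 + 0.103×260 + 0.27×330) / (1 + 0.57×5.5 + 0.103×4.1 + 0.27×3.3) = 389.5/5.448 = 71.49 kJ/min.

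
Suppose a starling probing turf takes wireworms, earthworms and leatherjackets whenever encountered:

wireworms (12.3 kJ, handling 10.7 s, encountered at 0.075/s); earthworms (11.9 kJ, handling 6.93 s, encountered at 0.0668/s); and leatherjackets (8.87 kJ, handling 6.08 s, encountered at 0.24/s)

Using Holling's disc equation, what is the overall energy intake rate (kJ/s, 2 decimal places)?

R = (0.075×12.3 + 0.0668×11.9 + 0.24×8.87) / (1 + 0.075×10.7 + 0.0668×6.93 + 0.24×6.08) = 3.846/3.725 = 1.033 kJ/s.

1.03 kJ/s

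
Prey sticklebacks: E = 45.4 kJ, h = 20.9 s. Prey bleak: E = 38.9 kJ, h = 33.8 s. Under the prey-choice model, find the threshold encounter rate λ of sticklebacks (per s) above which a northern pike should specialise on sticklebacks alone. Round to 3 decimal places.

0.054 per s

The zero-one rule: include bleak iff E₂/h₂ > λE₁/(1+λh₁). Equality gives the switch point.
λE₁h₂ = E₂ + λE₂h₁ ⇒ λ = E₂/(E₁h₂ − E₂h₁) = 38.9/(1535 − 813) = 0.05391 per s.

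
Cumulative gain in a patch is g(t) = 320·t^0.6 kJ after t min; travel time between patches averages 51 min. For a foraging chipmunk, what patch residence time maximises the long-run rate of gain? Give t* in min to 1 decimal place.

Optimal t* satisfies g'(t*) = g(t*)/(T + t*).
g'(t) = 0.6·320·t^-0.4. Setting 0.6·320·t^-0.4 = 320·t^0.6/(51+t) gives 0.6(51+t) = t, so 0.40·t = 0.6×51.
t* = 0.6×51/0.40 = 76.5 min.

76.5 min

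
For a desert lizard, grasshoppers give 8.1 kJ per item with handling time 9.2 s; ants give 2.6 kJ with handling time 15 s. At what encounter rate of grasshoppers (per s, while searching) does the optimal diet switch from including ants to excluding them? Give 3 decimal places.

The zero-one rule: include ants iff E₂/h₂ > λE₁/(1+λh₁). Equality gives the switch point.
λE₁h₂ = E₂ + λE₂h₁ ⇒ λ = E₂/(E₁h₂ − E₂h₁) = 2.6/(121.5 − 23.92) = 0.02664 per s.

0.027 per s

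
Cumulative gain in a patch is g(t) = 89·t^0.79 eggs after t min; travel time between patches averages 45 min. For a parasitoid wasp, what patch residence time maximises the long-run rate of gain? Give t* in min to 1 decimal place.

169.3 min

By the marginal value theorem, leave when the instantaneous gain rate g'(t) equals the habitat-wide average g(t)/(T + t).
g'(t) = 0.79·89·t^-0.21. Setting 0.79·89·t^-0.21 = 89·t^0.79/(45+t) gives 0.79(45+t) = t, so 0.21·t = 0.79×45.
t* = 0.79×45/0.21 = 169.3 min.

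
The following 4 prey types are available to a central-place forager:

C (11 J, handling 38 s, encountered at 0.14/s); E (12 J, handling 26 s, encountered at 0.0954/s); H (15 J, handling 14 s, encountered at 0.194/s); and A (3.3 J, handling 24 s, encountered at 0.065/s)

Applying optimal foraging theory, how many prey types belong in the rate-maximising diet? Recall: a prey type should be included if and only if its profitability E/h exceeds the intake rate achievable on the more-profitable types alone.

1

E/h in descending order: H 1.07, E 0.462, C 0.289, A 0.137 J/s. The optimal diet is the largest prefix of this list for which every included type satisfies E_i/h_i > R on the types above it.
Rate on top 1: 0.7831. E: 0.462 < 0.7831 → exclude; stop.
Optimal diet: H — 1 of 4 types.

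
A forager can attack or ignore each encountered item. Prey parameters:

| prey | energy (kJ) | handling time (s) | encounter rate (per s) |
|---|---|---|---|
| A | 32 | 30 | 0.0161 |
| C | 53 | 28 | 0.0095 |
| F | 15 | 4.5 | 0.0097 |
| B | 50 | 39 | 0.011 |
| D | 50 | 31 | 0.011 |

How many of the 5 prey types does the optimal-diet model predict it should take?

Rank by E/h (kJ/s): F 3.33, C 1.89, D 1.61, B 1.28, A 1.07. Include each in turn until the next type's E/h falls below the running intake rate.
Rate on top 1: 0.1394. C: 1.89 > 0.1394 → include.
Rate on top 2: 0.4956. D: 1.61 > 0.4956 → include.
Rate on top 3: 0.7264. B: 1.28 > 0.7264 → include.
Rate on top 4: 0.841. A: 1.07 > 0.841 → include.
Optimal diet: F, C, D, B, A — 5 of 5 types.

5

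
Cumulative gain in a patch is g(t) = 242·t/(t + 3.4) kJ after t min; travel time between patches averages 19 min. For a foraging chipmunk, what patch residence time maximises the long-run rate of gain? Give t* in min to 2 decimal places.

Maximise g(t)/(T+t): set derivative to zero → g'(t)(T+t) = g(t).
g'(t) = 242·3.4/(t + 3.4)². Setting 242·3.4/(t+3.4)² = 242t/[(t+3.4)(19+t)] gives 3.4(19+t) = t(t+3.4), so t² = 3.4×19 = 64.6.
t* = √64.6 = 8.037 min.

8.04 min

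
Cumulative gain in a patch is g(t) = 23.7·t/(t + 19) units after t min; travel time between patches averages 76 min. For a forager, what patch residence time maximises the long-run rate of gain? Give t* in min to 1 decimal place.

By the marginal value theorem, leave when the instantaneous gain rate g'(t) equals the habitat-wide average g(t)/(T + t).
g'(t) = 23.7·19/(t + 19)². Setting 23.7·19/(t+19)² = 23.7t/[(t+19)(76+t)] gives 19(76+t) = t(t+19), so t² = 19×76 = 1444.
t* = √1444 = 38 min.

38.0 min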